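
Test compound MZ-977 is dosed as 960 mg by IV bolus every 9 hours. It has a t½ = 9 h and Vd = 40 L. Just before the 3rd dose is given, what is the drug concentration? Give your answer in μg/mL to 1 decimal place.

18.0 μg/mL

f = (1/2)^(τ/t½) = (1/2)^(9/9) ≈ 0.5000.
C₀ = D/Vd = 960/40 ≈ 24.000 μg/mL.
Before the 3rd dose, 2 doses have been given. Superposition: Cmin = C₀·(f + f²).
≈ 24.000 × (0.5000 + 0.2500) ≈ 24.000 × 0.7500 ≈ 18.000 μg/mL.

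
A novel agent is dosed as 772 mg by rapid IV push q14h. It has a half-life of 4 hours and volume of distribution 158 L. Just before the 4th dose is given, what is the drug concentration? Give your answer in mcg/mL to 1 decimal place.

0.5 mcg/mL

f = (1/2)^(τ/t½) = (1/2)^(14/4) ≈ 0.0884.
C₀ = D/Vd = 772/158 ≈ 4.886 mcg/mL.
Before the 4th dose, 3 doses have been given. Superposition: Cmin = C₀·(f + f² + … + f^3).
≈ 4.886 × (0.0884 + 0.0078 + 0.0007) ≈ 4.886 × 0.0969 ≈ 0.473 mcg/mL.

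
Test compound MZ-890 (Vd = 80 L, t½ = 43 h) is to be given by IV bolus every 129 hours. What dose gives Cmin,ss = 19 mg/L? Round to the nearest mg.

τ/t½ = 129/43 ≈ 3, so f = (1/2)^(129/43) ≈ 0.125000.
Cmin,ss = (D/Vd)·f/(1−f), so D = Cmin,ss·Vd·(1−f)/f.
D = 19 × 80 × (1−f)/f ≈ 19 × 80 × 7.00000 ≈ 10640.00 mg.

10640 mg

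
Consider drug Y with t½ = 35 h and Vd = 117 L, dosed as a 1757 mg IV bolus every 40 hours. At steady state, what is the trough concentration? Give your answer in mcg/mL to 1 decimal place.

k = ln2/t½ = ln2/35 ≈ 0.019804 h⁻¹; fraction remaining f = e^(−kτ) = e^(−0.019804×40) ≈ 0.4529.
Single-dose peak C₀ = D/Vd = 1757/117 ≈ 15.017 mcg/mL.
Steady-state trough Cmin,ss = C₀·f/(1−f) ≈ 15.017 × 0.4529/0.5471 ≈ 12.431 mcg/mL.

12.4 mcg/mL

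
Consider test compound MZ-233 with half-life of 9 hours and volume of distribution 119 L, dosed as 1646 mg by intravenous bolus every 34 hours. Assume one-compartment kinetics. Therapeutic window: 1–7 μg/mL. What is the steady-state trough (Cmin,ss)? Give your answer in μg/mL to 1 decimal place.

τ/t½ = 34/9 ≈ 3.7778, so fraction remaining f = (1/2)^(34/9) ≈ 0.0729.
At steady state, accumulation factor R = 1/(1 − e^(−kτ)) ≈ 1.0786.
Single-dose peak C₀ = D/Vd = 1646/119 ≈ 13.832 μg/mL.
Cmax,ss = C₀/(1 − f) ≈ 13.832/0.9271 ≈ 14.920 μg/mL.
One interval later, Cmin,ss = Cmax,ss·e^(−kτ) ≈ 14.920 × 0.0729 ≈ 1.088 μg/mL.
Trough 1.1 μg/mL vs MEC 1 μg/mL: adequate.

1.1 μg/mL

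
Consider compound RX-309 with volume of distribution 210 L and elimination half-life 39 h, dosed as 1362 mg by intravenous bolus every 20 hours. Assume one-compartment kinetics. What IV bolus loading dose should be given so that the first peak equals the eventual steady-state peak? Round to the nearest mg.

4553 mg

f = (1/2)^(20/39) ≈ 0.700851; accumulation ratio R = 1/(1−f) ≈ 3.34282.
Loading dose to hit Cmax,ss on first dose: D_load = D_maint·R ≈ 1362 × 3.34282 ≈ 4552.92 mg.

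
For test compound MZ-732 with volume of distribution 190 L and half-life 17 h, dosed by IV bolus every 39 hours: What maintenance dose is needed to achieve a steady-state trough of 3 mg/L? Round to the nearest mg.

τ/t½ = 39/17 ≈ 2.2941, so f = (1/2)^(39/17) ≈ 0.203893.
Cmin,ss = (D/Vd)·f/(1−f), so D = Cmin,ss·Vd·(1−f)/f.
D = 3 × 190 × (1−f)/f ≈ 3 × 190 × 3.90453 ≈ 2225.58 mg.

2226 mg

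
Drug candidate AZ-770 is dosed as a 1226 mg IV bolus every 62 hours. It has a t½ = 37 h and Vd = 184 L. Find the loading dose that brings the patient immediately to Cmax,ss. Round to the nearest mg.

f = (1/2)^(62/37) ≈ 0.313019; accumulation ratio R = 1/(1−f) ≈ 1.45564.
Loading dose to hit Cmax,ss on first dose: D_load = D_maint·R ≈ 1226 × 1.45564 ≈ 1784.61 mg.

1785 mg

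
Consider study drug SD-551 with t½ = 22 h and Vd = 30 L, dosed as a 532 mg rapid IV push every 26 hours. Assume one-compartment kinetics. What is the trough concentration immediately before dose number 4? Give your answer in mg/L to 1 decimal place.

12.8 mg/L

f = (1/2)^(τ/t½) = (1/2)^(26/22) ≈ 0.4408.
C₀ = D/Vd = 532/30 ≈ 17.733 mg/L.
Before the 4th dose, 3 doses have been given. Superposition: Cmin = C₀·(f + f² + … + f^3).
≈ 17.733 × (0.4408 + 0.1943 + 0.0856) ≈ 17.733 × 0.7207 ≈ 12.780 mg/L.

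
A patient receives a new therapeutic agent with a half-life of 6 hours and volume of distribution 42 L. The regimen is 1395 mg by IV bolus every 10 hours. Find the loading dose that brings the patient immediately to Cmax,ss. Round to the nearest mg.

2036 mg

f = (1/2)^(10/6) ≈ 0.314980; accumulation ratio R = 1/(1−f) ≈ 1.45981.
Loading dose to hit Cmax,ss on first dose: D_load = D_maint·R ≈ 1395 × 1.45981 ≈ 2036.43 mg.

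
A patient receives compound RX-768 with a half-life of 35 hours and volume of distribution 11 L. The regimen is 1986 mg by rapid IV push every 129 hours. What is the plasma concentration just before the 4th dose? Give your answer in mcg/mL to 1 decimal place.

15.2 mcg/mL

f = (1/2)^(τ/t½) = (1/2)^(129/35) ≈ 0.0777.
C₀ = D/Vd = 1986/11 ≈ 180.545 mcg/mL.
Before the 4th dose, 3 doses have been given. Superposition: Cmin = C₀·(f + f² + … + f^3).
≈ 180.545 × (0.0777 + 0.0060 + 0.0005) ≈ 180.545 × 0.0842 ≈ 15.202 mcg/mL.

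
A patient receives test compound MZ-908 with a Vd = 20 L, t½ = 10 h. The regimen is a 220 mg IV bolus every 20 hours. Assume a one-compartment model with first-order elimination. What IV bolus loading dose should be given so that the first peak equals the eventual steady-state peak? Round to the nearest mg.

293 mg

f = (1/2)^(20/10) ≈ 0.250000; accumulation ratio R = 1/(1−f) ≈ 1.33333.
Loading dose to hit Cmax,ss on first dose: D_load = D_maint·R ≈ 220 × 1.33333 ≈ 293.33 mg.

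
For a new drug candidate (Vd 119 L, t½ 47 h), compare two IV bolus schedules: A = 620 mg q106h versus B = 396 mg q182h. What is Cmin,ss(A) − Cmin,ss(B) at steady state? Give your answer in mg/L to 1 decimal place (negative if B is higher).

Regimen A: f = (1/2)^(106/47) ≈ 0.2095; Cmin,ss = (620/119)·f/(1−f) ≈ 1.381 mg/L.
Regimen B: f = (1/2)^(182/47) ≈ 0.0683; Cmin,ss = (396/119)·f/(1−f) ≈ 0.244 mg/L.
Difference ≈ 1.381 − 0.244 ≈ 1.137 mg/L.

1.1 mg/L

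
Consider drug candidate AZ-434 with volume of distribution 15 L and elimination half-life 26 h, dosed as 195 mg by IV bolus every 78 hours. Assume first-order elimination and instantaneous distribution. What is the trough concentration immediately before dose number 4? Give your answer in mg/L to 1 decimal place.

f = (1/2)^(τ/t½) = (1/2)^(78/26) ≈ 0.1250.
C₀ = D/Vd = 195/15 ≈ 13.000 mg/L.
Before the 4th dose, 3 doses have been given. Superposition: Cmin = C₀·(f + f² + … + f^3).
≈ 13.000 × (0.1250 + 0.0156 + 0.0020) ≈ 13.000 × 0.1426 ≈ 1.854 mg/L.

1.9 mg/L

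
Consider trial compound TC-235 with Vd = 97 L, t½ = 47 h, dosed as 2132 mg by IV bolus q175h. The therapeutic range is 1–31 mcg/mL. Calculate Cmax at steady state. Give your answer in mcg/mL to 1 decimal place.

23.8 mcg/mL

k = ln2/t½ = ln2/47 ≈ 0.014748 h⁻¹; fraction remaining f = e^(−kτ) = e^(−0.014748×175) ≈ 0.0757.
Accumulation ratio R = 1/(1 − f) ≈ 1/0.9243 ≈ 1.0819.
Single-dose peak C₀ = D/Vd = 2132/97 ≈ 21.979 mcg/mL.
Steady-state peak Cmax,ss = C₀·R ≈ 21.979 × 1.0819 ≈ 23.779 mcg/mL.
Peak 23.8 mcg/mL vs MTC 31 mcg/mL: below toxic threshold.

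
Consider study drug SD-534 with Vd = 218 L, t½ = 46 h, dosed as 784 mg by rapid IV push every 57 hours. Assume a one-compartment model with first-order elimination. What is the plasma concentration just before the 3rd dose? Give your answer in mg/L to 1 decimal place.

2.2 mg/L

f = (1/2)^(τ/t½) = (1/2)^(57/46) ≈ 0.4236.
C₀ = D/Vd = 784/218 ≈ 3.596 mg/L.
Before the 3rd dose, 2 doses have been given. Superposition: Cmin = C₀·(f + f²).
≈ 3.596 × (0.4236 + 0.1794) ≈ 3.596 × 0.6030 ≈ 2.168 mg/L.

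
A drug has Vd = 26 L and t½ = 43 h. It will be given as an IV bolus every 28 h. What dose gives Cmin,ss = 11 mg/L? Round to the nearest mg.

τ/t½ = 28/43 ≈ 0.65116, so f = (1/2)^(28/43) ≈ 0.636767.
Cmin,ss = (D/Vd)·f/(1−f), so D = Cmin,ss·Vd·(1−f)/f.
D = 11 × 26 × (1−f)/f ≈ 11 × 26 × 0.57043 ≈ 163.14 mg.

163 mg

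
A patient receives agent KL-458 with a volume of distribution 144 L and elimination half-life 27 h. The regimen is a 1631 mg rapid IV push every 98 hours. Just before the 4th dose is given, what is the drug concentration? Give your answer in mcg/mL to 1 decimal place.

f = (1/2)^(τ/t½) = (1/2)^(98/27) ≈ 0.0808.
C₀ = D/Vd = 1631/144 ≈ 11.326 mcg/mL.
Before the 4th dose, 3 doses have been given. Superposition: Cmin = C₀·(f + f² + … + f^3).
≈ 11.326 × (0.0808 + 0.0065 + 0.0005) ≈ 11.326 × 0.0878 ≈ 0.994 mcg/mL.

1.0 mcg/mL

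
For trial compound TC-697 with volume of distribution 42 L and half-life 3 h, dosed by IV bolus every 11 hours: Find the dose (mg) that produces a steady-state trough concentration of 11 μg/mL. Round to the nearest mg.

5405 mg

τ/t½ = 11/3 ≈ 3.6667, so f = (1/2)^(11/3) ≈ 0.078745.
Cmin,ss = (D/Vd)·f/(1−f), so D = Cmin,ss·Vd·(1−f)/f.
D = 11 × 42 × (1−f)/f ≈ 11 × 42 × 11.69922 ≈ 5405.04 mg.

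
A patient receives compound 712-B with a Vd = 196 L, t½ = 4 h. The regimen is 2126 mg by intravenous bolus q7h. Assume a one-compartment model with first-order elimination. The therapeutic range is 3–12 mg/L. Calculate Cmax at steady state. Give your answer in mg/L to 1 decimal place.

τ/t½ = 7/4 ≈ 1.75, so fraction remaining f = (1/2)^(7/4) ≈ 0.2973.
Accumulation ratio R = 1/(1 − f) ≈ 1/0.7027 ≈ 1.4231.
Each bolus raises the concentration by D/Vd = 2126/196 ≈ 10.847 mg/L.
Cmax,ss = C₀/(1 − f) ≈ 10.847/0.7027 ≈ 15.436 mg/L.
Peak 15.4 mg/L vs MTC 12 mg/L: exceeds toxic threshold.

15.4 mg/L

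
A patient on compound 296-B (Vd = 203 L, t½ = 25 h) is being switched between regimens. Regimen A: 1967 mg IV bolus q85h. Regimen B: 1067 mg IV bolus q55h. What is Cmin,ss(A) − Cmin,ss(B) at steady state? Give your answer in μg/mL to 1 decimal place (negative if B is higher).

-0.4 μg/mL

Regimen A: f = (1/2)^(85/25) ≈ 0.0947; Cmin,ss = (1967/203)·f/(1−f) ≈ 1.014 μg/mL.
Regimen B: f = (1/2)^(55/25) ≈ 0.2176; Cmin,ss = (1067/203)·f/(1−f) ≈ 1.462 μg/mL.
Difference ≈ 1.014 − 1.462 ≈ -0.448 μg/mL.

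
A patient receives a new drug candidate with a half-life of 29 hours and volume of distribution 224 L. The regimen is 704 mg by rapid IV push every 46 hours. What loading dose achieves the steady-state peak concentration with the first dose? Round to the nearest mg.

f = (1/2)^(46/29) ≈ 0.333046; accumulation ratio R = 1/(1−f) ≈ 1.49935.
Loading dose to hit Cmax,ss on first dose: D_load = D_maint·R ≈ 704 × 1.49935 ≈ 1055.54 mg.

1056 mg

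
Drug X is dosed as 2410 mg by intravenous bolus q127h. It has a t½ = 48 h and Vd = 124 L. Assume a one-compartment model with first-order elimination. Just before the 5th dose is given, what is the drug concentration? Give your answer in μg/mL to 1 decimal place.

3.7 μg/mL

f = (1/2)^(τ/t½) = (1/2)^(127/48) ≈ 0.1598.
C₀ = D/Vd = 2410/124 ≈ 19.435 μg/mL.
Before the 5th dose, 4 doses have been given. Superposition: Cmin = C₀·(f + f² + … + f^4).
≈ 19.435 × (0.1598 + 0.0255 + 0.0041 + 0.0007) ≈ 19.435 × 0.1901 ≈ 3.695 μg/mL.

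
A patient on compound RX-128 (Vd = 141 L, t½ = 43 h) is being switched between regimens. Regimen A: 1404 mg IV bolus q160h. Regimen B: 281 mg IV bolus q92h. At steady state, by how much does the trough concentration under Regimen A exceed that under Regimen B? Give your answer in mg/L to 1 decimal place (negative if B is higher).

0.2 mg/L

Regimen A: f = (1/2)^(160/43) ≈ 0.0758; Cmin,ss = (1404/141)·f/(1−f) ≈ 0.817 mg/L.
Regimen B: f = (1/2)^(92/43) ≈ 0.2270; Cmin,ss = (281/141)·f/(1−f) ≈ 0.585 mg/L.
Difference ≈ 0.817 − 0.585 ≈ 0.232 mg/L.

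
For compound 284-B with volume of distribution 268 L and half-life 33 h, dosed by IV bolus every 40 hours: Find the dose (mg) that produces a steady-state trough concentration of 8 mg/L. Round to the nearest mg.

2823 mg

τ/t½ = 40/33 ≈ 1.2121, so f = (1/2)^(40/33) ≈ 0.431634.
Cmin,ss = (D/Vd)·f/(1−f), so D = Cmin,ss·Vd·(1−f)/f.
D = 8 × 268 × (1−f)/f ≈ 8 × 268 × 1.31678 ≈ 2823.18 mg.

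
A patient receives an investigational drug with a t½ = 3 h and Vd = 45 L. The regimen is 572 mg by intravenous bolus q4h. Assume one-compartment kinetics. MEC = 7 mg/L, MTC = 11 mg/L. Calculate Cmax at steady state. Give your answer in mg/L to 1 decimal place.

τ/t½ = 4/3 ≈ 1.3333, so fraction remaining f = (1/2)^(4/3) ≈ 0.3969.
At steady state, accumulation factor R = 1/(1 − e^(−kτ)) ≈ 1.6581.
Each bolus raises the concentration by D/Vd = 572/45 ≈ 12.711 mg/L.
Steady-state peak Cmax,ss = C₀·R ≈ 12.711 × 1.6581 ≈ 21.076 mg/L.
Peak 21.1 mg/L vs MTC 11 mg/L: exceeds toxic threshold.

21.1 mg/L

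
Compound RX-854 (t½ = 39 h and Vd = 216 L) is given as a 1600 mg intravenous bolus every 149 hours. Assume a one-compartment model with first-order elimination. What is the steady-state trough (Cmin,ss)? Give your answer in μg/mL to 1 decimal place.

Over one 149-h interval, 149/39 ≈ 3.8205 half-lives elapse, leaving f ≈ 0.0708 of each dose.
Single-dose peak C₀ = D/Vd = 1600/216 ≈ 7.407 μg/mL.
Steady-state trough Cmin,ss = C₀·f/(1−f) ≈ 7.407 × 0.0708/0.9292 ≈ 0.564 μg/mL.

0.6 μg/mL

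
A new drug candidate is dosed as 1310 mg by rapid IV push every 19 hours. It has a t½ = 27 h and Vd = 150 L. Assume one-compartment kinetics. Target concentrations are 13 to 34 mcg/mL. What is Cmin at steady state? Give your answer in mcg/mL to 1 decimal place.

k = ln2/t½ = ln2/27 ≈ 0.025672 h⁻¹; fraction remaining f = e^(−kτ) = e^(−0.025672×19) ≈ 0.6140.
At steady state, accumulation factor R = 1/(1 − e^(−kτ)) ≈ 2.5907.
Single-dose peak C₀ = D/Vd = 1310/150 ≈ 8.733 mcg/mL.
Steady-state peak Cmax,ss = C₀·R ≈ 8.733 × 2.5907 ≈ 22.625 mcg/mL.
One interval later, Cmin,ss = Cmax,ss·e^(−kτ) ≈ 22.625 × 0.6140 ≈ 13.892 mcg/mL.
Trough 13.9 mcg/mL vs MEC 13 mcg/mL: adequate.

13.9 mcg/mL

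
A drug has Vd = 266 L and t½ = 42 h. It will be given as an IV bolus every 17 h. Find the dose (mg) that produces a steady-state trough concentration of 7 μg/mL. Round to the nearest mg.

603 mg

τ/t½ = 17/42 ≈ 0.40476, so f = (1/2)^(17/42) ≈ 0.755361.
Cmin,ss = (D/Vd)·f/(1−f), so D = Cmin,ss·Vd·(1−f)/f.
D = 7 × 266 × (1−f)/f ≈ 7 × 266 × 0.32387 ≈ 603.05 mg.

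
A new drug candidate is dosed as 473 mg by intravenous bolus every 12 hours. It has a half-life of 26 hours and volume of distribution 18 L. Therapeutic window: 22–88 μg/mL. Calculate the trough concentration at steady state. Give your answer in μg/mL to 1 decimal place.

Over one 12-h interval, 12/26 ≈ 0.46154 half-lives elapse, leaving f ≈ 0.7262 of each dose.
Single-dose peak C₀ = D/Vd = 473/18 ≈ 26.278 μg/mL.
Steady-state trough Cmin,ss = C₀·f/(1−f) ≈ 26.278 × 0.7262/0.2738 ≈ 69.697 μg/mL.
Trough 69.7 μg/mL vs MEC 22 μg/mL: adequate.

69.7 μg/mL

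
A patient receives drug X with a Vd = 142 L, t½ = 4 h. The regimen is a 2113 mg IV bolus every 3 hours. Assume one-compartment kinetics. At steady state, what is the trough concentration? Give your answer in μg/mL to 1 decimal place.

21.8 μg/mL

Over one 3-h interval, 3/4 ≈ 0.75 half-lives elapse, leaving f ≈ 0.5946 of each dose.
Accumulation ratio R = 1/(1 − f) ≈ 1/0.4054 ≈ 2.4667.
Single-dose peak C₀ = D/Vd = 2113/142 ≈ 14.880 μg/mL.
Cmax,ss = C₀/(1 − f) ≈ 14.880/0.4054 ≈ 36.704 μg/mL.
One interval later, Cmin,ss = Cmax,ss·e^(−kτ) ≈ 36.704 × 0.5946 ≈ 21.824 μg/mL.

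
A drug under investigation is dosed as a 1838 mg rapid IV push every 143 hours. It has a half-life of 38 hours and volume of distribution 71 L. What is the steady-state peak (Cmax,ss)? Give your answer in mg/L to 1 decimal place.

τ/t½ = 143/38 ≈ 3.7632, so fraction remaining f = (1/2)^(143/38) ≈ 0.0737.
Accumulation ratio R = 1/(1 − f) ≈ 1/0.9263 ≈ 1.0796.
Single-dose peak C₀ = D/Vd = 1838/71 ≈ 25.887 mg/L.
Steady-state peak Cmax,ss = C₀·R ≈ 25.887 × 1.0796 ≈ 27.948 mg/L.

27.9 mg/L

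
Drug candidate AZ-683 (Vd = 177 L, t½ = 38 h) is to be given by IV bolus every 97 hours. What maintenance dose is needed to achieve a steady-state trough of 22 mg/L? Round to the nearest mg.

18952 mg

τ/t½ = 97/38 ≈ 2.5526, so f = (1/2)^(97/38) ≈ 0.170444.
Cmin,ss = (D/Vd)·f/(1−f), so D = Cmin,ss·Vd·(1−f)/f.
D = 22 × 177 × (1−f)/f ≈ 22 × 177 × 4.86703 ≈ 18952.21 mg.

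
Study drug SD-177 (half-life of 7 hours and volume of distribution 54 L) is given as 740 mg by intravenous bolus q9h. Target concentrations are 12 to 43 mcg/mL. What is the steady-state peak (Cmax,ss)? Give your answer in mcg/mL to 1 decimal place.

23.2 mcg/mL

Over one 9-h interval, 9/7 ≈ 1.2857 half-lives elapse, leaving f ≈ 0.4102 of each dose.
Accumulation ratio R = 1/(1 − f) ≈ 1/0.5898 ≈ 1.6955.
Each bolus raises the concentration by D/Vd = 740/54 ≈ 13.704 mcg/mL.
Steady-state peak Cmax,ss = C₀·R ≈ 13.704 × 1.6955 ≈ 23.235 mcg/mL.
Peak 23.2 mcg/mL vs MTC 43 mcg/mL: below toxic threshold.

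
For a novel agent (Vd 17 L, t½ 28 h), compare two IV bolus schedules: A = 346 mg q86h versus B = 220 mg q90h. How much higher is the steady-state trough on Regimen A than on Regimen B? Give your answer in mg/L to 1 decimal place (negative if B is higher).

1.2 mg/L

Regimen A: f = (1/2)^(86/28) ≈ 0.1190; Cmin,ss = (346/17)·f/(1−f) ≈ 2.749 mg/L.
Regimen B: f = (1/2)^(90/28) ≈ 0.1077; Cmin,ss = (220/17)·f/(1−f) ≈ 1.562 mg/L.
Difference ≈ 2.749 − 1.562 ≈ 1.187 mg/L.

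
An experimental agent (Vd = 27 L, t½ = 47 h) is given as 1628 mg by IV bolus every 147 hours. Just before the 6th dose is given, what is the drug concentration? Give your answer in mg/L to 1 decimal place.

7.8 mg/L

f = (1/2)^(τ/t½) = (1/2)^(147/47) ≈ 0.1144.
C₀ = D/Vd = 1628/27 ≈ 60.296 mg/L.
Before the 6th dose, 5 doses have been given. Superposition: Cmin = C₀·(f + f² + … + f^5).
≈ 60.296 × (0.1144 + 0.0131 + 0.0015 + 0.0002 + 0.0000) ≈ 60.296 × 0.1292 ≈ 7.790 mg/L.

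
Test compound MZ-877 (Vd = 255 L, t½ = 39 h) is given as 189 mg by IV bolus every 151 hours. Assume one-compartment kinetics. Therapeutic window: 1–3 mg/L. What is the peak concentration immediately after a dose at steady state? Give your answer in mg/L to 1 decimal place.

0.8 mg/L

Over one 151-h interval, 151/39 ≈ 3.8718 half-lives elapse, leaving f ≈ 0.0683 of each dose.
At steady state, accumulation factor R = 1/(1 − e^(−kτ)) ≈ 1.0733.
Single-dose peak C₀ = D/Vd = 189/255 ≈ 0.741 mg/L.
Cmax,ss = C₀/(1 − f) ≈ 0.741/0.9317 ≈ 0.795 mg/L.
Peak 0.8 mg/L vs MTC 3 mg/L: below toxic threshold.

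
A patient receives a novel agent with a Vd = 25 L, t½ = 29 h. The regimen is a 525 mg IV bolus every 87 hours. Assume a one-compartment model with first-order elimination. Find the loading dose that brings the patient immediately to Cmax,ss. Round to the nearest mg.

600 mg

f = (1/2)^(87/29) ≈ 0.125000; accumulation ratio R = 1/(1−f) ≈ 1.14286.
Loading dose to hit Cmax,ss on first dose: D_load = D_maint·R ≈ 525 × 1.14286 ≈ 600.00 mg.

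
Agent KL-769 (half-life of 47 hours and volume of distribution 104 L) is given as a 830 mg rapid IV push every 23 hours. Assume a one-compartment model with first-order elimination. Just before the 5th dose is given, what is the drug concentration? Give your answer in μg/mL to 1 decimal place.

f = (1/2)^(τ/t½) = (1/2)^(23/47) ≈ 0.7123.
C₀ = D/Vd = 830/104 ≈ 7.981 μg/mL.
Before the 5th dose, 4 doses have been given. Superposition: Cmin = C₀·(f + f² + … + f^4).
≈ 7.981 × (0.7123 + 0.5074 + 0.3614 + 0.2574) ≈ 7.981 × 1.8385 ≈ 14.673 μg/mL.

14.7 μg/mL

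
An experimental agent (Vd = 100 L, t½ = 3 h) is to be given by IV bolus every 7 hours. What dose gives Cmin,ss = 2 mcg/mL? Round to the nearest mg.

808 mg

τ/t½ = 7/3 ≈ 2.3333, so f = (1/2)^(7/3) ≈ 0.198425.
Cmin,ss = (D/Vd)·f/(1−f), so D = Cmin,ss·Vd·(1−f)/f.
D = 2 × 100 × (1−f)/f ≈ 2 × 100 × 4.03969 ≈ 807.94 mg.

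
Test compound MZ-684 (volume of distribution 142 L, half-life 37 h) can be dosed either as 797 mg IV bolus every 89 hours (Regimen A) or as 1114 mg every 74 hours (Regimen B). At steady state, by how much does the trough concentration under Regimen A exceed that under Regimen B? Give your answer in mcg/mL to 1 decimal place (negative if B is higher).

-1.3 mcg/mL

Regimen A: f = (1/2)^(89/37) ≈ 0.1888; Cmin,ss = (797/142)·f/(1−f) ≈ 1.306 mcg/mL.
Regimen B: f = (1/2)^(74/37) ≈ 0.2500; Cmin,ss = (1114/142)·f/(1−f) ≈ 2.615 mcg/mL.
Difference ≈ 1.306 − 2.615 ≈ -1.309 mcg/mL.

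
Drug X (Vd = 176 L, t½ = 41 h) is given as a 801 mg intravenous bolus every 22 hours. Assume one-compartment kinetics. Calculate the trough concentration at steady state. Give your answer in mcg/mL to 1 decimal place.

Over one 22-h interval, 22/41 ≈ 0.53659 half-lives elapse, leaving f ≈ 0.6894 of each dose.
Single-dose peak C₀ = D/Vd = 801/176 ≈ 4.551 mcg/mL.
Steady-state trough Cmin,ss = C₀·f/(1−f) ≈ 4.551 × 0.6894/0.3106 ≈ 10.101 mcg/mL.

10.1 mcg/mL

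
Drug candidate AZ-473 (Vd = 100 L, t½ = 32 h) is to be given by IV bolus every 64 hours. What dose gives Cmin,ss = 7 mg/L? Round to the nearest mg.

2100 mg

τ/t½ = 64/32 ≈ 2, so f = (1/2)^(64/32) ≈ 0.250000.
Cmin,ss = (D/Vd)·f/(1−f), so D = Cmin,ss·Vd·(1−f)/f.
D = 7 × 100 × (1−f)/f ≈ 7 × 100 × 3.00000 ≈ 2100.00 mg.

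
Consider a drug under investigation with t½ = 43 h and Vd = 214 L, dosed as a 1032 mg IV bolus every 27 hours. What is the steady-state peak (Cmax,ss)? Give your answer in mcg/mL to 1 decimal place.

13.7 mcg/mL

Over one 27-h interval, 27/43 ≈ 0.62791 half-lives elapse, leaving f ≈ 0.6471 of each dose.
At steady state, accumulation factor R = 1/(1 − e^(−kτ)) ≈ 2.8337.
Each bolus raises the concentration by D/Vd = 1032/214 ≈ 4.822 mcg/mL.
Steady-state peak Cmax,ss = C₀·R ≈ 4.822 × 2.8337 ≈ 13.664 mcg/mL.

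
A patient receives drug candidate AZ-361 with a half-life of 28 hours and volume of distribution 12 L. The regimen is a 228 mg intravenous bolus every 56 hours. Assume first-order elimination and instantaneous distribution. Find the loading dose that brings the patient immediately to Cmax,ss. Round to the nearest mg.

f = (1/2)^(56/28) ≈ 0.250000; accumulation ratio R = 1/(1−f) ≈ 1.33333.
Loading dose to hit Cmax,ss on first dose: D_load = D_maint·R ≈ 228 × 1.33333 ≈ 304.00 mg.

304 mg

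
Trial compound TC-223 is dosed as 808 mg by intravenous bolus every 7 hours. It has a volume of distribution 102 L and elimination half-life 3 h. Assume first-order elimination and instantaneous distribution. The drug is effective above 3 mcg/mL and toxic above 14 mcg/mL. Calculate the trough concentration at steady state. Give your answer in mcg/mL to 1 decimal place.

k = ln2/t½ = ln2/3 ≈ 0.231049 h⁻¹; fraction remaining f = e^(−kτ) = e^(−0.231049×7) ≈ 0.1984.
At steady state, accumulation factor R = 1/(1 − e^(−kτ)) ≈ 1.2475.
Single-dose peak C₀ = D/Vd = 808/102 ≈ 7.922 mcg/mL.
Steady-state peak Cmax,ss = C₀·R ≈ 7.922 × 1.2475 ≈ 9.883 mcg/mL.
Steady-state trough Cmin,ss = Cmax,ss·f ≈ 9.883 × 0.1984 ≈ 1.961 mcg/mL.
Trough 2.0 mcg/mL vs MEC 3 mcg/mL: subtherapeutic.

2.0 mcg/mL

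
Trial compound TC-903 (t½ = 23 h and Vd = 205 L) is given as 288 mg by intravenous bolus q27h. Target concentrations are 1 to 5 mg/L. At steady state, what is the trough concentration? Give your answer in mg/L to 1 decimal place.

1.1 mg/L

τ/t½ = 27/23 ≈ 1.1739, so fraction remaining f = (1/2)^(27/23) ≈ 0.4432.
Accumulation ratio R = 1/(1 − f) ≈ 1/0.5568 ≈ 1.7960.
Single-dose peak C₀ = D/Vd = 288/205 ≈ 1.405 mg/L.
Steady-state peak Cmax,ss = C₀·R ≈ 1.405 × 1.7960 ≈ 2.523 mg/L.
One interval later, Cmin,ss = Cmax,ss·e^(−kτ) ≈ 2.523 × 0.4432 ≈ 1.118 mg/L.
Trough 1.1 mg/L vs MEC 1 mg/L: adequate.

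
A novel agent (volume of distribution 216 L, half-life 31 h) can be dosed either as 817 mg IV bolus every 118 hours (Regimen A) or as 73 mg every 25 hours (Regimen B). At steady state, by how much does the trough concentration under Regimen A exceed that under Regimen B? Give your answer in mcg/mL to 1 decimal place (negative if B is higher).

Regimen A: f = (1/2)^(118/31) ≈ 0.0715; Cmin,ss = (817/216)·f/(1−f) ≈ 0.291 mcg/mL.
Regimen B: f = (1/2)^(25/31) ≈ 0.5718; Cmin,ss = (73/216)·f/(1−f) ≈ 0.451 mcg/mL.
Difference ≈ 0.291 − 0.451 ≈ -0.160 mcg/mL.

-0.2 mcg/mL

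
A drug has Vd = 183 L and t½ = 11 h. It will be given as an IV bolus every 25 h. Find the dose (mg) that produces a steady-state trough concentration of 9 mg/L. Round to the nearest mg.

τ/t½ = 25/11 ≈ 2.2727, so f = (1/2)^(25/11) ≈ 0.206938.
Cmin,ss = (D/Vd)·f/(1−f), so D = Cmin,ss·Vd·(1−f)/f.
D = 9 × 183 × (1−f)/f ≈ 9 × 183 × 3.83237 ≈ 6311.91 mg.

6312 mg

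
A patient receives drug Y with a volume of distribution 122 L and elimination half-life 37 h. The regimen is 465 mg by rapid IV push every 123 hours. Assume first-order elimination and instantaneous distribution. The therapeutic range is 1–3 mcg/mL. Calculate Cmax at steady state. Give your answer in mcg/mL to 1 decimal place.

4.2 mcg/mL

τ/t½ = 123/37 ≈ 3.3243, so fraction remaining f = (1/2)^(123/37) ≈ 0.0998.
Accumulation ratio R = 1/(1 − f) ≈ 1/0.9002 ≈ 1.1109.
Single-dose peak C₀ = D/Vd = 465/122 ≈ 3.811 mcg/mL.
Cmax,ss = C₀/(1 − f) ≈ 3.811/0.9002 ≈ 4.234 mcg/mL.
Peak 4.2 mcg/mL vs MTC 3 mcg/mL: exceeds toxic threshold.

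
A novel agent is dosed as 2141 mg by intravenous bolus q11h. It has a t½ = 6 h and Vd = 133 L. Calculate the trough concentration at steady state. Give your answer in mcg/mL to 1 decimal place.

6.3 mcg/mL

k = ln2/t½ = ln2/6 ≈ 0.115525 h⁻¹; fraction remaining f = e^(−kτ) = e^(−0.115525×11) ≈ 0.2806.
Single-dose peak C₀ = D/Vd = 2141/133 ≈ 16.098 mcg/mL.
Steady-state trough Cmin,ss = C₀·f/(1−f) ≈ 16.098 × 0.2806/0.7194 ≈ 6.279 mcg/mL.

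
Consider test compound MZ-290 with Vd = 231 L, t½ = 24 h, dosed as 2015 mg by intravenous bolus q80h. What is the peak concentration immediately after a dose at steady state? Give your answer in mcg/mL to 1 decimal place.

Over one 80-h interval, 80/24 ≈ 3.3333 half-lives elapse, leaving f ≈ 0.0992 of each dose.
At steady state, accumulation factor R = 1/(1 − e^(−kτ)) ≈ 1.1101.
Each bolus raises the concentration by D/Vd = 2015/231 ≈ 8.723 mcg/mL.
Steady-state peak Cmax,ss = C₀·R ≈ 8.723 × 1.1101 ≈ 9.683 mcg/mL.

9.7 mcg/mL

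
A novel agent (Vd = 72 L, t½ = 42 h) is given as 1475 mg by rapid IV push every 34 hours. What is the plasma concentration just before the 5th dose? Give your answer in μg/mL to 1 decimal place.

f = (1/2)^(τ/t½) = (1/2)^(34/42) ≈ 0.5706.
C₀ = D/Vd = 1475/72 ≈ 20.486 μg/mL.
Before the 5th dose, 4 doses have been given. Superposition: Cmin = C₀·(f + f² + … + f^4).
≈ 20.486 × (0.5706 + 0.3256 + 0.1858 + 0.1060) ≈ 20.486 × 1.1880 ≈ 24.337 μg/mL.

24.3 μg/mL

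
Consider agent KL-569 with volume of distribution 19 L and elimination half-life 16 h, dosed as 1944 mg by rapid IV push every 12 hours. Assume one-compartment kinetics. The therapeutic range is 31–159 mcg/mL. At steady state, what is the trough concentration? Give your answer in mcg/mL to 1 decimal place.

Over one 12-h interval, 12/16 ≈ 0.75 half-lives elapse, leaving f ≈ 0.5946 of each dose.
Single-dose peak C₀ = D/Vd = 1944/19 ≈ 102.316 mcg/mL.
Steady-state trough Cmin,ss = C₀·f/(1−f) ≈ 102.316 × 0.5946/0.4054 ≈ 150.067 mcg/mL.
Trough 150.1 mcg/mL vs MEC 31 mcg/mL: adequate.

150.1 mcg/mL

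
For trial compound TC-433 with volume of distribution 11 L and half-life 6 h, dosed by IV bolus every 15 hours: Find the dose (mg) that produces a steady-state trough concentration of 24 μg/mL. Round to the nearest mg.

τ/t½ = 15/6 ≈ 2.5, so f = (1/2)^(15/6) ≈ 0.176777.
Cmin,ss = (D/Vd)·f/(1−f), so D = Cmin,ss·Vd·(1−f)/f.
D = 24 × 11 × (1−f)/f ≈ 24 × 11 × 4.65684 ≈ 1229.41 mg.

1229 mg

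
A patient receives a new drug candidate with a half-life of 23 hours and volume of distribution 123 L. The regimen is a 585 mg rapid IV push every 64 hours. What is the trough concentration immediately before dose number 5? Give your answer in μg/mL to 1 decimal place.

f = (1/2)^(τ/t½) = (1/2)^(64/23) ≈ 0.1453.
C₀ = D/Vd = 585/123 ≈ 4.756 μg/mL.
Before the 5th dose, 4 doses have been given. Superposition: Cmin = C₀·(f + f² + … + f^4).
≈ 4.756 × (0.1453 + 0.0211 + 0.0031 + 0.0004) ≈ 4.756 × 0.1699 ≈ 0.808 μg/mL.

0.8 μg/mL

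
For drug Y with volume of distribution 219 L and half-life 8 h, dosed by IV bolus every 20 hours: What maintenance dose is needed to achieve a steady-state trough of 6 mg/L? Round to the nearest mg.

τ/t½ = 20/8 ≈ 2.5, so f = (1/2)^(20/8) ≈ 0.176777.
Cmin,ss = (D/Vd)·f/(1−f), so D = Cmin,ss·Vd·(1−f)/f.
D = 6 × 219 × (1−f)/f ≈ 6 × 219 × 4.65684 ≈ 6119.09 mg.

6119 mg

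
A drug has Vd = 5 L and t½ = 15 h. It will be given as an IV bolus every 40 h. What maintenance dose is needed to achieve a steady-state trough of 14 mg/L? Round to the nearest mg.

τ/t½ = 40/15 ≈ 2.6667, so f = (1/2)^(40/15) ≈ 0.157490.
Cmin,ss = (D/Vd)·f/(1−f), so D = Cmin,ss·Vd·(1−f)/f.
D = 14 × 5 × (1−f)/f ≈ 14 × 5 × 5.34961 ≈ 374.47 mg.

374 mg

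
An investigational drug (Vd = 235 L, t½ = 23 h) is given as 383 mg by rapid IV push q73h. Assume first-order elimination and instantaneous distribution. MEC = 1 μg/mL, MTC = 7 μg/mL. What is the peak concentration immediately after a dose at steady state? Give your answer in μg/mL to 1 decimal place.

1.8 μg/mL

τ/t½ = 73/23 ≈ 3.1739, so fraction remaining f = (1/2)^(73/23) ≈ 0.1108.
Accumulation ratio R = 1/(1 − f) ≈ 1/0.8892 ≈ 1.1246.
Single-dose peak C₀ = D/Vd = 383/235 ≈ 1.630 μg/mL.
Steady-state peak Cmax,ss = C₀·R ≈ 1.630 × 1.1246 ≈ 1.833 μg/mL.
Peak 1.8 μg/mL vs MTC 7 μg/mL: below toxic threshold.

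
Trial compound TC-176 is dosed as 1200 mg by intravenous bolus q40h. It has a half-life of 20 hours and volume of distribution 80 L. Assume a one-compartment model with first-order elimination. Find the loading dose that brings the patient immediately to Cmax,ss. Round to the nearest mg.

1600 mg

f = (1/2)^(40/20) ≈ 0.250000; accumulation ratio R = 1/(1−f) ≈ 1.33333.
Loading dose to hit Cmax,ss on first dose: D_load = D_maint·R ≈ 1200 × 1.33333 ≈ 1600.00 mg.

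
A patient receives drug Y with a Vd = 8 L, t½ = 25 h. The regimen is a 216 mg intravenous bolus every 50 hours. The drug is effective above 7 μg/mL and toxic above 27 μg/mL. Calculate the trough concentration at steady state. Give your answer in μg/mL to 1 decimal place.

The dosing interval is 2 half-lives, so f = 2^(−2) = 0.25.
At steady state, R = 1/(1 − 0.25) = 4/3.
Single-dose peak C₀ = D/Vd = 216/8 = 27 μg/mL.
Steady-state peak Cmax,ss = C₀·R = 27 × 4/3 ≈ 36.000 μg/mL.
Steady-state trough Cmin,ss = Cmax,ss·f ≈ 36.000 × 0.25 ≈ 9.000 μg/mL.
Trough 9.0 μg/mL vs MEC 7 μg/mL: adequate.

9.0 μg/mL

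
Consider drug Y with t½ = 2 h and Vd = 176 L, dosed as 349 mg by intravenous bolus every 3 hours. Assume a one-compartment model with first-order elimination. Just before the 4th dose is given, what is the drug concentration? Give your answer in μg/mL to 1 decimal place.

f = (1/2)^(τ/t½) = (1/2)^(3/2) ≈ 0.3536.
C₀ = D/Vd = 349/176 ≈ 1.983 μg/mL.
Before the 4th dose, 3 doses have been given. Superposition: Cmin = C₀·(f + f² + … + f^3).
≈ 1.983 × (0.3536 + 0.1250 + 0.0442) ≈ 1.983 × 0.5228 ≈ 1.037 μg/mL.

1.0 μg/mL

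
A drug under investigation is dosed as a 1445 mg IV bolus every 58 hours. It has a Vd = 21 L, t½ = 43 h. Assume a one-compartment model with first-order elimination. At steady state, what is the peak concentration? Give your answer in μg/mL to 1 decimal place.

113.3 μg/mL

τ/t½ = 58/43 ≈ 1.3488, so fraction remaining f = (1/2)^(58/43) ≈ 0.3926.
Accumulation ratio R = 1/(1 − f) ≈ 1/0.6074 ≈ 1.6464.
Single-dose peak C₀ = D/Vd = 1445/21 ≈ 68.810 μg/mL.
Cmax,ss = C₀/(1 − f) ≈ 68.810/0.6074 ≈ 113.286 μg/mL.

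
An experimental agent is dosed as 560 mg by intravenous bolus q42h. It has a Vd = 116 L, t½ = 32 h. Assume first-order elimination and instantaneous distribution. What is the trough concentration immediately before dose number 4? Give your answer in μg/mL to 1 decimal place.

3.0 μg/mL

f = (1/2)^(τ/t½) = (1/2)^(42/32) ≈ 0.4026.
C₀ = D/Vd = 560/116 ≈ 4.828 μg/mL.
Before the 4th dose, 3 doses have been given. Superposition: Cmin = C₀·(f + f² + … + f^3).
≈ 4.828 × (0.4026 + 0.1621 + 0.0653) ≈ 4.828 × 0.6300 ≈ 3.042 μg/mL.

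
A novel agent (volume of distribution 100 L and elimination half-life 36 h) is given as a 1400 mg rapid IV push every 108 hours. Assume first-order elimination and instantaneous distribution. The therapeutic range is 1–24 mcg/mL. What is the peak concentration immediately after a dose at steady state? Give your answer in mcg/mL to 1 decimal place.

16.0 mcg/mL

τ = 108 h = 3 half-lives, so f = (1/2)^3 = 0.125.
At steady state, R = 1/(1 − 0.125) = 8/7.
Single-dose peak C₀ = D/Vd = 1400/100 = 14 mcg/mL.
Steady-state peak Cmax,ss = C₀·R = 14 × 8/7 ≈ 16.000 mcg/mL.
Peak 16.0 mcg/mL vs MTC 24 mcg/mL: below toxic threshold.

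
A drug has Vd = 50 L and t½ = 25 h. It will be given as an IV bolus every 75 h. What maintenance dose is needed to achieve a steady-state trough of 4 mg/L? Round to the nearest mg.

τ/t½ = 75/25 ≈ 3, so f = (1/2)^(75/25) ≈ 0.125000.
Cmin,ss = (D/Vd)·f/(1−f), so D = Cmin,ss·Vd·(1−f)/f.
D = 4 × 50 × (1−f)/f ≈ 4 × 50 × 7.00000 ≈ 1400.00 mg.

1400 mg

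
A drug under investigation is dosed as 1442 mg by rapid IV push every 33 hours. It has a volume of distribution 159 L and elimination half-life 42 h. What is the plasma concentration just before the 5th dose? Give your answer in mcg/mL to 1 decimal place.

11.1 mcg/mL

f = (1/2)^(τ/t½) = (1/2)^(33/42) ≈ 0.5801.
C₀ = D/Vd = 1442/159 ≈ 9.069 mcg/mL.
Before the 5th dose, 4 doses have been given. Superposition: Cmin = C₀·(f + f² + … + f^4).
≈ 9.069 × (0.5801 + 0.3365 + 0.1952 + 0.1132) ≈ 9.069 × 1.2250 ≈ 11.110 mcg/mL.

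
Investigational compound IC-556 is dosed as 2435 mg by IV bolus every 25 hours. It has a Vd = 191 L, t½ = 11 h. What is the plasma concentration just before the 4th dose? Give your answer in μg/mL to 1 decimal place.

f = (1/2)^(τ/t½) = (1/2)^(25/11) ≈ 0.2069.
C₀ = D/Vd = 2435/191 ≈ 12.749 μg/mL.
Before the 4th dose, 3 doses have been given. Superposition: Cmin = C₀·(f + f² + … + f^3).
≈ 12.749 × (0.2069 + 0.0428 + 0.0089) ≈ 12.749 × 0.2586 ≈ 3.297 μg/mL.

3.3 μg/mL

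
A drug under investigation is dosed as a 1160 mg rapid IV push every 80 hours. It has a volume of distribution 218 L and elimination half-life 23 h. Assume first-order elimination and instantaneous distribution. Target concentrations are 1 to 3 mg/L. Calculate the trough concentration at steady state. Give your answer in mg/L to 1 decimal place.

0.5 mg/L

Over one 80-h interval, 80/23 ≈ 3.4783 half-lives elapse, leaving f ≈ 0.0897 of each dose.
Accumulation ratio R = 1/(1 − f) ≈ 1/0.9103 ≈ 1.0985.
Each bolus raises the concentration by D/Vd = 1160/218 ≈ 5.321 mg/L.
Steady-state peak Cmax,ss = C₀·R ≈ 5.321 × 1.0985 ≈ 5.845 mg/L.
Steady-state trough Cmin,ss = Cmax,ss·f ≈ 5.845 × 0.0897 ≈ 0.524 mg/L.
Trough 0.5 mg/L vs MEC 1 mg/L: subtherapeutic.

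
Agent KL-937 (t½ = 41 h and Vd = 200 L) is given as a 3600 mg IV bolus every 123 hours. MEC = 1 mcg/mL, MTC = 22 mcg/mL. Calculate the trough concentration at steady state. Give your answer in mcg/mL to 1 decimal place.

2.6 mcg/mL

The dosing interval is 3 half-lives, so f = 2^(−3) = 0.125.
At steady state, R = 1/(1 − 0.125) = 8/7.
Single-dose peak C₀ = D/Vd = 3600/200 = 18 mcg/mL.
Steady-state peak Cmax,ss = C₀·R = 18 × 8/7 ≈ 20.571 mcg/mL.
Steady-state trough Cmin,ss = Cmax,ss·f ≈ 20.571 × 0.125 ≈ 2.571 mcg/mL.
Trough 2.6 mcg/mL vs MEC 1 mcg/mL: adequate.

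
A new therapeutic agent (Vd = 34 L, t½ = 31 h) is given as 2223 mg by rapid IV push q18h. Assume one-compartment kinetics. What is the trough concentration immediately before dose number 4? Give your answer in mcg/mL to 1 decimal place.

f = (1/2)^(τ/t½) = (1/2)^(18/31) ≈ 0.6687.
C₀ = D/Vd = 2223/34 ≈ 65.382 mcg/mL.
Before the 4th dose, 3 doses have been given. Superposition: Cmin = C₀·(f + f² + … + f^3).
≈ 65.382 × (0.6687 + 0.4472 + 0.2990) ≈ 65.382 × 1.4149 ≈ 92.509 mcg/mL.

92.5 mcg/mL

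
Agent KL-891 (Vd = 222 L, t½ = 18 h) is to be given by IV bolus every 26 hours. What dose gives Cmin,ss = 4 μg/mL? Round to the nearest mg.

1529 mg

τ/t½ = 26/18 ≈ 1.4444, so f = (1/2)^(26/18) ≈ 0.367434.
Cmin,ss = (D/Vd)·f/(1−f), so D = Cmin,ss·Vd·(1−f)/f.
D = 4 × 222 × (1−f)/f ≈ 4 × 222 × 1.72158 ≈ 1528.76 mg.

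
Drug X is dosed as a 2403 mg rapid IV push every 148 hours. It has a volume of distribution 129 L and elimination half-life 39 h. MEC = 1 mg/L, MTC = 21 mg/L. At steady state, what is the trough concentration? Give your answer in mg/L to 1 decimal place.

1.4 mg/L

τ/t½ = 148/39 ≈ 3.7949, so fraction remaining f = (1/2)^(148/39) ≈ 0.0720.
Accumulation ratio R = 1/(1 − f) ≈ 1/0.9280 ≈ 1.0776.
Single-dose peak C₀ = D/Vd = 2403/129 ≈ 18.628 mg/L.
Steady-state peak Cmax,ss = C₀·R ≈ 18.628 × 1.0776 ≈ 20.074 mg/L.
One interval later, Cmin,ss = Cmax,ss·e^(−kτ) ≈ 20.074 × 0.0720 ≈ 1.445 mg/L.
Trough 1.4 mg/L vs MEC 1 mg/L: adequate.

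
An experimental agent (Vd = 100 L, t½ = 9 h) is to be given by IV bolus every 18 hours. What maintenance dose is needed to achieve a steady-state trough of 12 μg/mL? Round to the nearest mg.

τ/t½ = 18/9 ≈ 2, so f = (1/2)^(18/9) ≈ 0.250000.
Cmin,ss = (D/Vd)·f/(1−f), so D = Cmin,ss·Vd·(1−f)/f.
D = 12 × 100 × (1−f)/f ≈ 12 × 100 × 3.00000 ≈ 3600.00 mg.

3600 mg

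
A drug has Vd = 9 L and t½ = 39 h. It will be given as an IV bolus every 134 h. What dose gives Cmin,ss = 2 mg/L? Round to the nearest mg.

τ/t½ = 134/39 ≈ 3.4359, so f = (1/2)^(134/39) ≈ 0.092404.
Cmin,ss = (D/Vd)·f/(1−f), so D = Cmin,ss·Vd·(1−f)/f.
D = 2 × 9 × (1−f)/f ≈ 2 × 9 × 9.82204 ≈ 176.80 mg.

177 mg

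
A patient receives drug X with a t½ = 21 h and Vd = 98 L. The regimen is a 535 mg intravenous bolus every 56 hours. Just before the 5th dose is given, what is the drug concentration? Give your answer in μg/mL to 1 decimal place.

f = (1/2)^(τ/t½) = (1/2)^(56/21) ≈ 0.1575.
C₀ = D/Vd = 535/98 ≈ 5.459 μg/mL.
Before the 5th dose, 4 doses have been given. Superposition: Cmin = C₀·(f + f² + … + f^4).
≈ 5.459 × (0.1575 + 0.0248 + 0.0039 + 0.0006) ≈ 5.459 × 0.1868 ≈ 1.020 μg/mL.

1.0 μg/mL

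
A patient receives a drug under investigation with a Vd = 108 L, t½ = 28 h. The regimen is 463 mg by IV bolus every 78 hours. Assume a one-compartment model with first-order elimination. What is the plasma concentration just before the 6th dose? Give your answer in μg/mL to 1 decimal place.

f = (1/2)^(τ/t½) = (1/2)^(78/28) ≈ 0.1450.
C₀ = D/Vd = 463/108 ≈ 4.287 μg/mL.
Before the 6th dose, 5 doses have been given. Superposition: Cmin = C₀·(f + f² + … + f^5).
≈ 4.287 × (0.1450 + 0.0210 + 0.0030 + 0.0004 + 0.0001) ≈ 4.287 × 0.1695 ≈ 0.727 μg/mL.

0.7 μg/mL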